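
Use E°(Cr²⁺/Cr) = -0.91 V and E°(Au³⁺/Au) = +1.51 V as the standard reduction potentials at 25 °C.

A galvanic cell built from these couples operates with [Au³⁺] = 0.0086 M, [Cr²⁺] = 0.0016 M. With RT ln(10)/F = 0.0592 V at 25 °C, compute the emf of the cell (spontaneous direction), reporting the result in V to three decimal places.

+2.462 V

Au³⁺/Au is the cathode (higher E°), Cr²⁺/Cr the anode: E°cell = +1.51 − (-0.91) = +2.42 V, n = 6.
Overall: 2 Au³⁺(aq) + 3 Cr(s) → 2 Au(s) + 3 Cr²⁺(aq)
Q = [Cr²⁺]^3 / ([Au³⁺]^2); log Q = -4.257.
E = E° − (0.0592/n) log Q = +2.42 − (0.0592/6)(-4.257) = +2.462 V.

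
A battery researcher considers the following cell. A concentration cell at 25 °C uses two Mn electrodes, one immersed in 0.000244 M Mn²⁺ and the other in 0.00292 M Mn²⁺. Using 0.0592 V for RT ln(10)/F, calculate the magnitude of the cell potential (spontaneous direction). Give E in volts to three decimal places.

For a concentration cell E°cell = 0. The 0.00292 M side is the cathode (reduction is favoured where [Mn²⁺] is higher).
With n = 2, E = −(0.0592/2) log([Mn²⁺]ₐₙ/[Mn²⁺]꜀ₐₜ) = −(0.0592/2) log(0.000244/0.00292) = −(0.0592/2)(-1.078) = +0.032 V.

+0.032 V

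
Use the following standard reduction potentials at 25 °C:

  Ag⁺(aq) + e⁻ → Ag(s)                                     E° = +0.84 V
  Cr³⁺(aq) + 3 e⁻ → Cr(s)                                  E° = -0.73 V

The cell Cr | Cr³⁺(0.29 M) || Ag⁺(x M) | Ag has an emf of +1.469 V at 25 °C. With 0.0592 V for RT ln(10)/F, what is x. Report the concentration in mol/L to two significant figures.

0.013 M

Ag⁺/Ag is the cathode, Cr³⁺/Cr the anode: E°cell = +1.57 V, n = 3.
Overall reaction: 3 Ag⁺(aq) + Cr(s) → 3 Ag(s) + Cr³⁺(aq); Q = [Cr³⁺]^1/[Ag⁺]^3.
From E = E° − (0.0592/n) log Q: log Q = (E° − E)·n/0.0592 = (+1.57 − (+1.469))·3/0.0592 = 5.1182.
So 3·log[Ag⁺] = 1·log(0.29) − log Q = -0.5376 − (5.1182) = -5.6558; log[Ag⁺] = -5.6558 / 3 = -1.8853; [Ag⁺] = 10^(-1.8853) ≈ 0.013 M.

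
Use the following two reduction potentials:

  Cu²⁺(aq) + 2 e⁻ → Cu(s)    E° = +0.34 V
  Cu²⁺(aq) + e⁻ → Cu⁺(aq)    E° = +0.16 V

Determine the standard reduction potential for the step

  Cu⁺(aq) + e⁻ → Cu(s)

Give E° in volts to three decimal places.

+0.520 V

Sequential free energies add, so n₃E°₃ = n₁E°₁ + n₂E°₂.
With n₃ = 2, and the known step contributing 1×(+0.16) V, the unknown satisfies 1·E° = 2×(+0.34) − 1×(+0.16) = +0.520.
E° = +0.520 / 1 = +0.520 V.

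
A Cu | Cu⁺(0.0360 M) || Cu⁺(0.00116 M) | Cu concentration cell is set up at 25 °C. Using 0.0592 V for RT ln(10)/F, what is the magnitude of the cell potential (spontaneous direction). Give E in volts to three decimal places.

+0.088 V

For a concentration cell E°cell = 0. The 0.0360 M side is the cathode (reduction is favoured where [Cu⁺] is higher).
With n = 1, E = −(0.0592/1) log([Cu⁺]ₐₙ/[Cu⁺]꜀ₐₜ) = −(0.0592/1) log(0.00116/0.036) = −(0.0592/1)(-1.492) = +0.088 V.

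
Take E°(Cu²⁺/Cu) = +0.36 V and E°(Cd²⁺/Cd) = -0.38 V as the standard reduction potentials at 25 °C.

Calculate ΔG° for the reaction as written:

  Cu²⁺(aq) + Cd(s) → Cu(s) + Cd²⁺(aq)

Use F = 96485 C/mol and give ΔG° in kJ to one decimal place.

-142.8 kJ

As written, Cu²⁺/Cu is reduced (cathode) and Cd²⁺/Cd is oxidised (anode), so E°cell = (+0.36) − (-0.38) = +0.74 V.
Balancing electrons gives n = 2.
ΔG° = −nFE° = −(2)(96485)(+0.74) = -142,798 J = -142.8 kJ.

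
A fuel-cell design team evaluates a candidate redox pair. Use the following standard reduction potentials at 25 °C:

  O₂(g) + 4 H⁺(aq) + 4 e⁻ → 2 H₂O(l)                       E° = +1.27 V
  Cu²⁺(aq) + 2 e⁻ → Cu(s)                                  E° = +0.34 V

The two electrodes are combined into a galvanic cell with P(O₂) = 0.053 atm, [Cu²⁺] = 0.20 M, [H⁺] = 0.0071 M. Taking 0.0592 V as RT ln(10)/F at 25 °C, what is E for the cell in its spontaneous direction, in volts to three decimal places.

+0.805 V

O₂/H₂O is the cathode (higher E°), Cu²⁺/Cu the anode: E°cell = +1.27 − (+0.34) = +0.93 V, n = 4.
Overall: O₂(g) + 4 H⁺(aq) + 2 Cu(s) → 2 H₂O(l) + 2 Cu²⁺(aq)
Q = [Cu²⁺]^2 / (P(O₂)·[H⁺]^4); log Q = 8.473.
E = E° − (0.0592/n) log Q = +0.93 − (0.0592/4)(8.473) = +0.805 V.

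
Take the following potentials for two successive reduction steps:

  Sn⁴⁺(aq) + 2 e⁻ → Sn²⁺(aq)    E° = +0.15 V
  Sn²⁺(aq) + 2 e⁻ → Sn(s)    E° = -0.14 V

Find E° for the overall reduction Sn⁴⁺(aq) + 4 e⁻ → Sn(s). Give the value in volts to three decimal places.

+0.005 V

Standard free energies of sequential steps add: ΔG°₃ = ΔG°₁ + ΔG°₂, so n₃E°₃ = n₁E°₁ + n₂E°₂.
E°₃ = (2×+0.15 + 2×-0.14) / 4 = (+0.020) / 4 = +0.005 V.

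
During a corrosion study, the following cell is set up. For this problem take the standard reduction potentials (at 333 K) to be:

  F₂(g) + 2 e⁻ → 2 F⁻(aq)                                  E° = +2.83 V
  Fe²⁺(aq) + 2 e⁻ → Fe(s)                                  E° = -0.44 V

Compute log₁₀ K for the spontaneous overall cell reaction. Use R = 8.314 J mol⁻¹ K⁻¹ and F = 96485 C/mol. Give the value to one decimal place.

99.0

Cathode: F₂/F⁻; anode: Fe²⁺/Fe. E°cell = (+2.83) − (-0.44) = +3.27 V, with n = 2.
ΔG° = −nFE° = −RT ln K, so ln K = nFE°/(RT) = (2)(96485)(+3.27) / ((8.314)(333)) = 227.920.
log₁₀ K = 227.920 / ln 10 = 99.0.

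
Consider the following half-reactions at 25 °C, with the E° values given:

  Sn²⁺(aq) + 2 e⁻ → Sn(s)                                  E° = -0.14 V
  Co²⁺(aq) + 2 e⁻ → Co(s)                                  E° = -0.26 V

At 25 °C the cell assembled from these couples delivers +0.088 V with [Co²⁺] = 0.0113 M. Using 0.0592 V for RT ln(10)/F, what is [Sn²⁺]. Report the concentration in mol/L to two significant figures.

0.00094 M

Sn²⁺/Sn is the cathode, Co²⁺/Co the anode: E°cell = +0.12 V, n = 2.
Overall reaction: Sn²⁺(aq) + Co(s) → Sn(s) + Co²⁺(aq); Q = [Co²⁺]^1/[Sn²⁺]^1.
From E = E° − (0.0592/n) log Q: log Q = (E° − E)·n/0.0592 = (+0.12 − (+0.088))·2/0.0592 = 1.0811.
So 1·log[Sn²⁺] = 1·log(0.0113) − log Q = -1.9469 − (1.0811) = -3.0280; [Sn²⁺] = 10^(-3.0280) ≈ 0.00094 M.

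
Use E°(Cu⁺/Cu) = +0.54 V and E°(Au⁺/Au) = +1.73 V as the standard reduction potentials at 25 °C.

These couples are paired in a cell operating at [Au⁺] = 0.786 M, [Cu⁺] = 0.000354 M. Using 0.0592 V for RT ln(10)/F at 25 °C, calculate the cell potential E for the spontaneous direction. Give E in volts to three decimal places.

Au⁺/Au is the cathode (higher E°), Cu⁺/Cu the anode: E°cell = +1.73 − (+0.54) = +1.19 V, n = 1.
Overall: Au⁺(aq) + Cu(s) → Au(s) + Cu⁺(aq)
Q = [Cu⁺] / ([Au⁺]); log Q = -3.346.
E = E° − (0.0592/n) log Q = +1.19 − (0.0592/1)(-3.346) = +1.388 V.

+1.388 V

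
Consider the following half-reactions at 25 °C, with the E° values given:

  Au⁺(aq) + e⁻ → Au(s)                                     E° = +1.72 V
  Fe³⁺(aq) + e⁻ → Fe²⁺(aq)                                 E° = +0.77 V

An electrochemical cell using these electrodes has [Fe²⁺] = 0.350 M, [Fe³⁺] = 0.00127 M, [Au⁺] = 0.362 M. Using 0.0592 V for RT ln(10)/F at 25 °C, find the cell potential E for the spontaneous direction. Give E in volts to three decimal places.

+1.068 V

Au⁺/Au is the cathode (higher E°), Fe³⁺/Fe²⁺ the anode: E°cell = +1.72 − (+0.77) = +0.95 V, n = 1.
Overall: Au⁺(aq) + Fe²⁺(aq) → Au(s) + Fe³⁺(aq)
Q = [Fe³⁺] / ([Au⁺]·[Fe²⁺]); log Q = -1.999.
E = E° − (0.0592/n) log Q = +0.95 − (0.0592/1)(-1.999) = +1.068 V.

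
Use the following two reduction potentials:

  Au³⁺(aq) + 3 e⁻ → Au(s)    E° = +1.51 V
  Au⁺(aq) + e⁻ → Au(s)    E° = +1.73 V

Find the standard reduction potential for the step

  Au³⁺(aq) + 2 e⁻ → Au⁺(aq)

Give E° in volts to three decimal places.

+1.400 V

Sequential free energies add, so n₃E°₃ = n₁E°₁ + n₂E°₂.
With n₃ = 3, and the known step contributing 1×(+1.73) V, the unknown satisfies 2·E° = 3×(+1.51) − 1×(+1.73) = +2.800.
E° = +2.800 / 2 = +1.400 V.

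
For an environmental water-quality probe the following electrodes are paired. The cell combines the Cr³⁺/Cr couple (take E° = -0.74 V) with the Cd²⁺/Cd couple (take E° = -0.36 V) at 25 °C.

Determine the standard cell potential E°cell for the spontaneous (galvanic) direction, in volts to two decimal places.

+0.38 V

The Cd²⁺/Cd couple has the higher reduction potential, so it is the cathode; Cr³⁺/Cr is oxidised at the anode.
E°cell = E°(cathode) − E°(anode) = (-0.36) − (-0.74) = +0.38 V.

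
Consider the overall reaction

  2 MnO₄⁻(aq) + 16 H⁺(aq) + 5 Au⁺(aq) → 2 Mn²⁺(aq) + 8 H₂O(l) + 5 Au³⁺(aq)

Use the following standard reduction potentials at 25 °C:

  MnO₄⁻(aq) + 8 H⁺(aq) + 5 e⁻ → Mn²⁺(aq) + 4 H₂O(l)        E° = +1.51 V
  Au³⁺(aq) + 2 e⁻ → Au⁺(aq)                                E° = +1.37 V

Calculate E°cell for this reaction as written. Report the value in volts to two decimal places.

The MnO₄⁻/Mn²⁺ couple has the higher reduction potential, so it is the cathode; Au³⁺/Au⁺ is oxidised at the anode.
E°cell = E°(cathode) − E°(anode) = (+1.51) − (+1.37) = +0.14 V.
Since E°cell > 0, the reaction is spontaneous under standard conditions.

+0.14 V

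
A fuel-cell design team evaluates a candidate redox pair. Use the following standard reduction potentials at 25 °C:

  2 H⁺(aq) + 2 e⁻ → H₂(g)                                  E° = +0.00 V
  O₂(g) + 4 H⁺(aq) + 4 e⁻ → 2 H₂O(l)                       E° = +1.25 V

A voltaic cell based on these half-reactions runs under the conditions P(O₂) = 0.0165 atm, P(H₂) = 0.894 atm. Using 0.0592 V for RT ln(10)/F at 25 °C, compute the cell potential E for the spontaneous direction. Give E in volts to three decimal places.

O₂/H₂O is the cathode (higher E°), H⁺/H₂ the anode: E°cell = +1.25 − (+0.00) = +1.25 V, n = 4.
Overall: O₂(g) + 2 H₂(g) → 2 H₂O(l)
Q = 1 / (P(O₂)·P(H₂)^2); log Q = 1.880.
E = E° − (0.0592/n) log Q = +1.25 − (0.0592/4)(1.880) = +1.222 V.

+1.222 V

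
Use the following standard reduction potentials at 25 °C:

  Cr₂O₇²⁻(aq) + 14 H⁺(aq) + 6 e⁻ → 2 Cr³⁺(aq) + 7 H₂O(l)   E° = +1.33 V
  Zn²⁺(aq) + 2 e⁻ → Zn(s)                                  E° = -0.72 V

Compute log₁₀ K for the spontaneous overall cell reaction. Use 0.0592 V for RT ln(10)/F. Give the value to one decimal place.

207.8

Cathode: Cr₂O₇²⁻/Cr³⁺; anode: Zn²⁺/Zn. E°cell = +2.05 V, n = 6.
log K = nE°cell / 0.0592 = (6)(+2.05) / 0.0592 = 207.8.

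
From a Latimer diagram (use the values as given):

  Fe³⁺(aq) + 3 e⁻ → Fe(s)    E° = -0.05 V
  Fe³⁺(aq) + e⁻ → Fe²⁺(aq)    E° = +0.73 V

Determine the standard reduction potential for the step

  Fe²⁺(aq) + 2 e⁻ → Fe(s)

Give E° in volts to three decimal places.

-0.440 V

Sequential free energies add, so n₃E°₃ = n₁E°₁ + n₂E°₂.
With n₃ = 3, and the known step contributing 1×(+0.73) V, the unknown satisfies 2·E° = 3×(-0.05) − 1×(+0.73) = -0.880.
E° = -0.880 / 2 = -0.440 V.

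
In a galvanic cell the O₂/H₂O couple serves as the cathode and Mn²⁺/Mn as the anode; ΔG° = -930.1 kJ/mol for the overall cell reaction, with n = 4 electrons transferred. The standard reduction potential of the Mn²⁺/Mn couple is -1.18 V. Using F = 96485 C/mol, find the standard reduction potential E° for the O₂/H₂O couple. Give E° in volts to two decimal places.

+1.23 V

E°cell = −ΔG°/(nF) = −(-930.1×10³)/((4)(96485)) = +2.410 V.
Since O₂/H₂O is the cathode and Mn²⁺/Mn the anode, E°cell = E°(O₂/H₂O) − E°(Mn²⁺/Mn).
So E°(O₂/H₂O) = E°cell + E°(Mn²⁺/Mn) = +2.410 + (-1.18) = +1.23 V.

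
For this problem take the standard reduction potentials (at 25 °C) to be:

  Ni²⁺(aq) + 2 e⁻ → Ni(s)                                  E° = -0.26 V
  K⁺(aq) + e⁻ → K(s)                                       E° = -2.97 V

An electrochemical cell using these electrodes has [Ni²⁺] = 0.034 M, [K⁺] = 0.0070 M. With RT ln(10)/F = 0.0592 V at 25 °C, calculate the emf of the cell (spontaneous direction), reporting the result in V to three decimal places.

Ni²⁺/Ni is the cathode (higher E°), K⁺/K the anode: E°cell = -0.26 − (-2.97) = +2.71 V, n = 2.
Overall: Ni²⁺(aq) + 2 K(s) → Ni(s) + 2 K⁺(aq)
Q = [K⁺]^2 / ([Ni²⁺]); log Q = -2.841.
E = E° − (0.0592/n) log Q = +2.71 − (0.0592/2)(-2.841) = +2.794 V.

+2.794 V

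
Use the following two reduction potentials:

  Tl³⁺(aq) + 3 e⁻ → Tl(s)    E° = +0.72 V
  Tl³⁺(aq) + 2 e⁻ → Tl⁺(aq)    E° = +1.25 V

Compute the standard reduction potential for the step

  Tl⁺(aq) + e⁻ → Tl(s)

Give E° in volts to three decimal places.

-0.340 V

Sequential free energies add, so n₃E°₃ = n₁E°₁ + n₂E°₂.
With n₃ = 3, and the known step contributing 2×(+1.25) V, the unknown satisfies 1·E° = 3×(+0.72) − 2×(+1.25) = -0.340.
E° = -0.340 / 1 = -0.340 V.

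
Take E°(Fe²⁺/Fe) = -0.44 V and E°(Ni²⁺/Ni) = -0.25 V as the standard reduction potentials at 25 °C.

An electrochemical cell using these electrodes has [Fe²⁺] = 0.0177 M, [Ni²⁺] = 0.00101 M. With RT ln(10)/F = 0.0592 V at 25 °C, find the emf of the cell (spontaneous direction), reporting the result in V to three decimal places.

Ni²⁺/Ni is the cathode (higher E°), Fe²⁺/Fe the anode: E°cell = -0.25 − (-0.44) = +0.19 V, n = 2.
Overall: Ni²⁺(aq) + Fe(s) → Ni(s) + Fe²⁺(aq)
Q = [Fe²⁺] / ([Ni²⁺]); log Q = 1.244.
E = E° − (0.0592/n) log Q = +0.19 − (0.0592/2)(1.244) = +0.153 V.

+0.153 V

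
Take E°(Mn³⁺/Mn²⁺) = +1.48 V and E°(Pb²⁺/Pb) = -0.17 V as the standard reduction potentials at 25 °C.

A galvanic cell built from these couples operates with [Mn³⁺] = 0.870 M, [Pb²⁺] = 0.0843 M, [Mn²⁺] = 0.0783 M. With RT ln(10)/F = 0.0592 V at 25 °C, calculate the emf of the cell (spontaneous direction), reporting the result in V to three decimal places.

Mn³⁺/Mn²⁺ is the cathode (higher E°), Pb²⁺/Pb the anode: E°cell = +1.48 − (-0.17) = +1.65 V, n = 2.
Overall: 2 Mn³⁺(aq) + Pb(s) → 2 Mn²⁺(aq) + Pb²⁺(aq)
Q = [Mn²⁺]^2·[Pb²⁺] / ([Mn³⁺]^2); log Q = -3.166.
E = E° − (0.0592/n) log Q = +1.65 − (0.0592/2)(-3.166) = +1.744 V.

+1.744 V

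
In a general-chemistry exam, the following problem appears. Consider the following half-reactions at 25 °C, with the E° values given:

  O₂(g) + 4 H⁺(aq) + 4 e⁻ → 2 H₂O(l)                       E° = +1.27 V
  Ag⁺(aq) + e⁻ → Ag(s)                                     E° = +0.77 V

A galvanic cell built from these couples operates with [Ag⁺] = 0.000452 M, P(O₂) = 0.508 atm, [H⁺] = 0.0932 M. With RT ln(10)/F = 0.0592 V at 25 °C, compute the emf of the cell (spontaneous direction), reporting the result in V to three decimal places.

O₂/H₂O is the cathode (higher E°), Ag⁺/Ag the anode: E°cell = +1.27 − (+0.77) = +0.50 V, n = 4.
Overall: O₂(g) + 4 H⁺(aq) + 4 Ag(s) → 2 H₂O(l) + 4 Ag⁺(aq)
Q = [Ag⁺]^4 / (P(O₂)·[H⁺]^4); log Q = -8.963.
E = E° − (0.0592/n) log Q = +0.50 − (0.0592/4)(-8.963) = +0.633 V.

+0.633 V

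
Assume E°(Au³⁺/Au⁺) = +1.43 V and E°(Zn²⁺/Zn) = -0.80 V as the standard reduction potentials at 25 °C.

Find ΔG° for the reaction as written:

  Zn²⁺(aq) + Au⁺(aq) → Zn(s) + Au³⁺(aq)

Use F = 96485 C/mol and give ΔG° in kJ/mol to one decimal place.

As written, Zn²⁺/Zn is reduced (cathode) and Au³⁺/Au⁺ is oxidised (anode), so E°cell = (-0.80) − (+1.43) = -2.23 V.
Balancing electrons gives n = 2.
ΔG° = −nFE° = −(2)(96485)(-2.23) = 430,323 J = +430.3 kJ/mol.

+430.3 kJ/mol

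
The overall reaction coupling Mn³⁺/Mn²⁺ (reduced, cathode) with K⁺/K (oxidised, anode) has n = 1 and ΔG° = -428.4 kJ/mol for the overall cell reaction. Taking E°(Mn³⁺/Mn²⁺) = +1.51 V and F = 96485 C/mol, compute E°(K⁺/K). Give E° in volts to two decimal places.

E°cell = −ΔG°/(nF) = −(-428.4×10³)/((1)(96485)) = +4.440 V.
Since Mn³⁺/Mn²⁺ is the cathode and K⁺/K the anode, E°cell = E°(Mn³⁺/Mn²⁺) − E°(K⁺/K).
So E°(K⁺/K) = E°(Mn³⁺/Mn²⁺) − E°cell = (+1.51) − (+4.440) = -2.93 V.

-2.93 V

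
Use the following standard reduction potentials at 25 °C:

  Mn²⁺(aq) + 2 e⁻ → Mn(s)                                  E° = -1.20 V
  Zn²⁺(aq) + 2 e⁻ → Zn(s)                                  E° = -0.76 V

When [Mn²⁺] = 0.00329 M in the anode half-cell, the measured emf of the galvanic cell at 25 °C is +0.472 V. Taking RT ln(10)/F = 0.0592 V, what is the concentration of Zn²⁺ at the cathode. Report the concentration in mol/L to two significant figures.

0.040 M

Zn²⁺/Zn is the cathode, Mn²⁺/Mn the anode: E°cell = +0.44 V, n = 2.
Overall reaction: Zn²⁺(aq) + Mn(s) → Zn(s) + Mn²⁺(aq); Q = [Mn²⁺]^1/[Zn²⁺]^1.
From E = E° − (0.0592/n) log Q: log Q = (E° − E)·n/0.0592 = (+0.44 − (+0.472))·2/0.0592 = -1.0811.
So 1·log[Zn²⁺] = 1·log(0.00329) − log Q = -2.4828 − (-1.0811) = -1.4017; [Zn²⁺] = 10^(-1.4017) ≈ 0.040 M.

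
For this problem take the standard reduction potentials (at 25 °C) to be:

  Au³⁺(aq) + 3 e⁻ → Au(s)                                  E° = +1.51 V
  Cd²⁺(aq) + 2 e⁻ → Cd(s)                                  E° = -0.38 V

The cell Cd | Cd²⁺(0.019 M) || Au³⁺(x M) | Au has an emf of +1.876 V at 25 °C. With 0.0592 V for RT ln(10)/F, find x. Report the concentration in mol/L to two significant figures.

Au³⁺/Au is the cathode, Cd²⁺/Cd the anode: E°cell = +1.89 V, n = 6.
Overall reaction: 2 Au³⁺(aq) + 3 Cd(s) → 2 Au(s) + 3 Cd²⁺(aq); Q = [Cd²⁺]^3/[Au³⁺]^2.
From E = E° − (0.0592/n) log Q: log Q = (E° − E)·n/0.0592 = (+1.89 − (+1.876))·6/0.0592 = 1.4189.
So 2·log[Au³⁺] = 3·log(0.019) − log Q = -5.1637 − (1.4189) = -6.5826; log[Au³⁺] = -6.5826 / 2 = -3.2913; [Au³⁺] = 10^(-3.2913) ≈ 0.00051 M.

0.00051 M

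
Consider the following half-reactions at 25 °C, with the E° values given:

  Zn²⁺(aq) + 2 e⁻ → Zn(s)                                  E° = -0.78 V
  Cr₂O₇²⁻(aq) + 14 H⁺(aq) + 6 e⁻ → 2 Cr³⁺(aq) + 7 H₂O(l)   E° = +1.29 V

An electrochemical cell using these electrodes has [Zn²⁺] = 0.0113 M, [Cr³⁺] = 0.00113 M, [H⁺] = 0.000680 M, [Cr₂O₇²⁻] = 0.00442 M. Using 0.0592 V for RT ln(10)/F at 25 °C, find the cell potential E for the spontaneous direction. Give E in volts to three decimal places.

+1.725 V

Cr₂O₇²⁻/Cr³⁺ is the cathode (higher E°), Zn²⁺/Zn the anode: E°cell = +1.29 − (-0.78) = +2.07 V, n = 6.
Overall: Cr₂O₇²⁻(aq) + 14 H⁺(aq) + 3 Zn(s) → 2 Cr³⁺(aq) + 7 H₂O(l) + 3 Zn²⁺(aq)
Q = [Cr³⁺]^2·[Zn²⁺]^3 / ([Cr₂O₇²⁻]·[H⁺]^14); log Q = 34.965.
E = E° − (0.0592/n) log Q = +2.07 − (0.0592/6)(34.965) = +1.725 V.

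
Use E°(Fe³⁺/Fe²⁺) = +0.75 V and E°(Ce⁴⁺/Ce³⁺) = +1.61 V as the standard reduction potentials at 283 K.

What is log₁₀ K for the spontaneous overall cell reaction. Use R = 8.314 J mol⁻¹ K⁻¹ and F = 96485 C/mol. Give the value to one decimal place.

15.3

Cathode: Ce⁴⁺/Ce³⁺; anode: Fe³⁺/Fe²⁺. E°cell = (+1.61) − (+0.75) = +0.86 V, with n = 1.
ΔG° = −nFE° = −RT ln K, so ln K = nFE°/(RT) = (1)(96485)(+0.86) / ((8.314)(283)) = 35.266.
log₁₀ K = 35.266 / ln 10 = 15.3.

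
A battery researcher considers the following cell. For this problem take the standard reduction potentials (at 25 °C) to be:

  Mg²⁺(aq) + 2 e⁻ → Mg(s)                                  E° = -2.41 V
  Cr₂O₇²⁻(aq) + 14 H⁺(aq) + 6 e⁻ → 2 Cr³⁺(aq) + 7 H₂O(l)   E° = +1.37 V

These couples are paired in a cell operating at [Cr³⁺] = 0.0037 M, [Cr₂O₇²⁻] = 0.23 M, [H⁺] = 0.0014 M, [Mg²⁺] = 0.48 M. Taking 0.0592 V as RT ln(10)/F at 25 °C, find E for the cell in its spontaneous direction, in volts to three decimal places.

+3.437 V

Cr₂O₇²⁻/Cr³⁺ is the cathode (higher E°), Mg²⁺/Mg the anode: E°cell = +1.37 − (-2.41) = +3.78 V, n = 6.
Overall: Cr₂O₇²⁻(aq) + 14 H⁺(aq) + 3 Mg(s) → 2 Cr³⁺(aq) + 7 H₂O(l) + 3 Mg²⁺(aq)
Q = [Cr³⁺]^2·[Mg²⁺]^3 / ([Cr₂O₇²⁻]·[H⁺]^14); log Q = 34.773.
E = E° − (0.0592/n) log Q = +3.78 − (0.0592/6)(34.773) = +3.437 V.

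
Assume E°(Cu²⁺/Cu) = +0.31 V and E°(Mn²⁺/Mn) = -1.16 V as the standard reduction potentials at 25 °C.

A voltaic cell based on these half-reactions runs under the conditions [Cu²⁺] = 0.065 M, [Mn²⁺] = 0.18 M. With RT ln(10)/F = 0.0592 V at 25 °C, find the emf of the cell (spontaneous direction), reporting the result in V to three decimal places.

Cu²⁺/Cu is the cathode (higher E°), Mn²⁺/Mn the anode: E°cell = +0.31 − (-1.16) = +1.47 V, n = 2.
Overall: Cu²⁺(aq) + Mn(s) → Cu(s) + Mn²⁺(aq)
Q = [Mn²⁺] / ([Cu²⁺]); log Q = 0.442.
E = E° − (0.0592/n) log Q = +1.47 − (0.0592/2)(0.442) = +1.457 V.

+1.457 V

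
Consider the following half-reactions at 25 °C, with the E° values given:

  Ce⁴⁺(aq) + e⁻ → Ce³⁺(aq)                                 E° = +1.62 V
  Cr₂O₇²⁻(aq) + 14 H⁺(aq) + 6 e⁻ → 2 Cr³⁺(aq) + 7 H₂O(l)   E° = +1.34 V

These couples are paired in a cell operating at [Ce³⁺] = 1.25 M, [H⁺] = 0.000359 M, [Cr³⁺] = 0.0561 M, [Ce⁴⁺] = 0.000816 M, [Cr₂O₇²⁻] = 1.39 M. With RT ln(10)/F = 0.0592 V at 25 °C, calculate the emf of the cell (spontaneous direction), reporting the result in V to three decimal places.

Ce⁴⁺/Ce³⁺ is the cathode (higher E°), Cr₂O₇²⁻/Cr³⁺ the anode: E°cell = +1.62 − (+1.34) = +0.28 V, n = 6.
Overall: 6 Ce⁴⁺(aq) + 2 Cr³⁺(aq) + 7 H₂O(l) → 6 Ce³⁺(aq) + Cr₂O₇²⁻(aq) + 14 H⁺(aq)
Q = [Ce³⁺]^6·[Cr₂O₇²⁻]·[H⁺]^14 / ([Ce⁴⁺]^6·[Cr³⁺]^2); log Q = -26.472.
E = E° − (0.0592/n) log Q = +0.28 − (0.0592/6)(-26.472) = +0.541 V.

+0.541 V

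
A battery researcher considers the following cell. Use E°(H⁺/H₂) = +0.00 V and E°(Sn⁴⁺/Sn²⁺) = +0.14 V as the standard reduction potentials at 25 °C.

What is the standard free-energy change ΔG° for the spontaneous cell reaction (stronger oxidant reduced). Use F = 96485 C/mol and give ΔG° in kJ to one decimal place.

-27.0 kJ

Sn⁴⁺/Sn²⁺ (E° = +0.14 V) is the cathode; H⁺/H₂ (E° = +0.00 V) is the anode, so E°cell = +0.14 V.
Balancing electrons gives n = 2 (lcm of 2 and 2).
ΔG° = −nFE° = −(2)(96485)(+0.14) = -27,016 J = -27.0 kJ.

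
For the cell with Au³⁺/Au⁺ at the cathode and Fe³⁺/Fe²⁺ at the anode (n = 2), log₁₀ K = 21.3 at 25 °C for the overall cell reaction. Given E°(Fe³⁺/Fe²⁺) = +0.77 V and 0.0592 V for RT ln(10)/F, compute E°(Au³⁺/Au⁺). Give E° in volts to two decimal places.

+1.40 V

E°cell = (0.0592/n)·log K = (0.0592/2)(21.3) = +0.630 V.
Since Au³⁺/Au⁺ is the cathode and Fe³⁺/Fe²⁺ the anode, E°cell = E°(Au³⁺/Au⁺) − E°(Fe³⁺/Fe²⁺).
So E°(Au³⁺/Au⁺) = E°cell + E°(Fe³⁺/Fe²⁺) = +0.630 + (+0.77) = +1.40 V.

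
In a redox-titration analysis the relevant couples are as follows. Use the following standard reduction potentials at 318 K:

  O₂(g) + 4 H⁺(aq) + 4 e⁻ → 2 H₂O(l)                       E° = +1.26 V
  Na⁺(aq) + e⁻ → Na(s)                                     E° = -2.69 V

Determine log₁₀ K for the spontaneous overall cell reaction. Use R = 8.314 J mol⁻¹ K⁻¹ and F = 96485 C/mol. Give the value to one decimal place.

Cathode: O₂/H₂O; anode: Na⁺/Na. E°cell = (+1.26) − (-2.69) = +3.95 V, with n = 4.
ΔG° = −nFE° = −RT ln K, so ln K = nFE°/(RT) = (4)(96485)(+3.95) / ((8.314)(318)) = 576.607.
log₁₀ K = 576.607 / ln 10 = 250.4.

250.4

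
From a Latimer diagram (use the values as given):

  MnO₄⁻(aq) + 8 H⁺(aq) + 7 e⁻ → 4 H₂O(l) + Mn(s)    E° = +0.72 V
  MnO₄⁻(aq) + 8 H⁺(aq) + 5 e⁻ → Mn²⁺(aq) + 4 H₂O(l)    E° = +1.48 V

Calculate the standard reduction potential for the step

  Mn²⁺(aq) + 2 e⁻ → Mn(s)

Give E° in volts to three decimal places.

-1.180 V

Sequential free energies add, so n₃E°₃ = n₁E°₁ + n₂E°₂.
With n₃ = 7, and the known step contributing 5×(+1.48) V, the unknown satisfies 2·E° = 7×(+0.72) − 5×(+1.48) = -2.360.
E° = -2.360 / 2 = -1.180 V.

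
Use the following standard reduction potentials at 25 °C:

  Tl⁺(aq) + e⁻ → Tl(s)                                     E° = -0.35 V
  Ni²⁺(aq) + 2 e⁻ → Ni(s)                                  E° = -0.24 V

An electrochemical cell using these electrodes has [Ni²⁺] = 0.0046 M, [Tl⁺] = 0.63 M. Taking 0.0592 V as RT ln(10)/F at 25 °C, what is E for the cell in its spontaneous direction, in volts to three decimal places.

+0.053 V

Ni²⁺/Ni is the cathode (higher E°), Tl⁺/Tl the anode: E°cell = -0.24 − (-0.35) = +0.11 V, n = 2.
Overall: Ni²⁺(aq) + 2 Tl(s) → Ni(s) + 2 Tl⁺(aq)
Q = [Tl⁺]^2 / ([Ni²⁺]); log Q = 1.936.
E = E° − (0.0592/n) log Q = +0.11 − (0.0592/2)(1.936) = +0.053 V.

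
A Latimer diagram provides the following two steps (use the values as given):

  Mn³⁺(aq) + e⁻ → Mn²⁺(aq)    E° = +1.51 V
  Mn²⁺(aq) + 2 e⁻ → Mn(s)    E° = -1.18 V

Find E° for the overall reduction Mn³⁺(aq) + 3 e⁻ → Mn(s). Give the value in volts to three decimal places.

-0.283 V

Since ΔG° = −nFE° is additive over sequential reductions, n₃E°₃ = n₁E°₁ + n₂E°₂.
E°₃ = (1×+1.51 + 2×-1.18) / 3 = (-0.850) / 3 = -0.283 V.
E° values themselves are not directly additive — weighting by electron count is essential.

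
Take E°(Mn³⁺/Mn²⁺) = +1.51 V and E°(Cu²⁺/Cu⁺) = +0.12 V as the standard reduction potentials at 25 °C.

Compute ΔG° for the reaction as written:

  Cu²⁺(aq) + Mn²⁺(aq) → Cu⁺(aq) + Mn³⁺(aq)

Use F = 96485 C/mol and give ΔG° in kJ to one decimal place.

As written, Cu²⁺/Cu⁺ is reduced (cathode) and Mn³⁺/Mn²⁺ is oxidised (anode), so E°cell = (+0.12) − (+1.51) = -1.39 V.
Balancing electrons gives n = 1.
ΔG° = −nFE° = −(1)(96485)(-1.39) = 134,114 J = +134.1 kJ.

+134.1 kJ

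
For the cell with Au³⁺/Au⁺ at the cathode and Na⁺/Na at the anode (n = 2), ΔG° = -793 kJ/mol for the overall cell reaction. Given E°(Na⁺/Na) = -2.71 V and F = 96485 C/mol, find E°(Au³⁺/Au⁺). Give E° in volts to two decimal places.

E°cell = −ΔG°/(nF) = −(-793×10³)/((2)(96485)) = +4.109 V.
Since Au³⁺/Au⁺ is the cathode and Na⁺/Na the anode, E°cell = E°(Au³⁺/Au⁺) − E°(Na⁺/Na).
So E°(Au³⁺/Au⁺) = E°cell + E°(Na⁺/Na) = +4.109 + (-2.71) = +1.40 V.

+1.40 V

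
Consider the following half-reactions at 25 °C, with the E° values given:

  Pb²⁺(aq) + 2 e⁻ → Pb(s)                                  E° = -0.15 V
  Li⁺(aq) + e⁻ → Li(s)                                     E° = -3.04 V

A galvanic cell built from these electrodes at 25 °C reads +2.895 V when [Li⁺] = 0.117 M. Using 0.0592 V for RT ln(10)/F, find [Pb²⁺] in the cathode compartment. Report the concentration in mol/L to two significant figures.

Pb²⁺/Pb is the cathode, Li⁺/Li the anode: E°cell = +2.89 V, n = 2.
Overall reaction: Pb²⁺(aq) + 2 Li(s) → Pb(s) + 2 Li⁺(aq); Q = [Li⁺]^2/[Pb²⁺]^1.
From E = E° − (0.0592/n) log Q: log Q = (E° − E)·n/0.0592 = (+2.89 − (+2.895))·2/0.0592 = -0.1689.
So 1·log[Pb²⁺] = 2·log(0.117) − log Q = -1.8636 − (-0.1689) = -1.6947; [Pb²⁺] = 10^(-1.6947) ≈ 0.020 M.

0.020 M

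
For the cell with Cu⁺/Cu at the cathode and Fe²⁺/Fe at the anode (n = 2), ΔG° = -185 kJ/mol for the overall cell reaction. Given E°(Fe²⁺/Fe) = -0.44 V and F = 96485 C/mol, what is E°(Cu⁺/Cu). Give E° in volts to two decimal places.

+0.52 V

E°cell = −ΔG°/(nF) = −(-185×10³)/((2)(96485)) = +0.959 V.
Since Cu⁺/Cu is the cathode and Fe²⁺/Fe the anode, E°cell = E°(Cu⁺/Cu) − E°(Fe²⁺/Fe).
So E°(Cu⁺/Cu) = E°cell + E°(Fe²⁺/Fe) = +0.959 + (-0.44) = +0.52 V.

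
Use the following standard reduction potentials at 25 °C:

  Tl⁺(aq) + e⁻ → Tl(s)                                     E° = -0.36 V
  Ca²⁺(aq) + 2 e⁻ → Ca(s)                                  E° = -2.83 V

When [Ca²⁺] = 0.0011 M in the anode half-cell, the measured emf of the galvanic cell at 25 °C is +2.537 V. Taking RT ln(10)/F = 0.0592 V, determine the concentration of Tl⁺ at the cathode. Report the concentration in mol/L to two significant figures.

Tl⁺/Tl is the cathode, Ca²⁺/Ca the anode: E°cell = +2.47 V, n = 2.
Overall reaction: 2 Tl⁺(aq) + Ca(s) → 2 Tl(s) + Ca²⁺(aq); Q = [Ca²⁺]^1/[Tl⁺]^2.
From E = E° − (0.0592/n) log Q: log Q = (E° − E)·n/0.0592 = (+2.47 − (+2.537))·2/0.0592 = -2.2635.
So 2·log[Tl⁺] = 1·log(0.0011) − log Q = -2.9586 − (-2.2635) = -0.6951; log[Tl⁺] = -0.6951 / 2 = -0.3476; [Tl⁺] = 10^(-0.3476) ≈ 0.45 M.

0.45 M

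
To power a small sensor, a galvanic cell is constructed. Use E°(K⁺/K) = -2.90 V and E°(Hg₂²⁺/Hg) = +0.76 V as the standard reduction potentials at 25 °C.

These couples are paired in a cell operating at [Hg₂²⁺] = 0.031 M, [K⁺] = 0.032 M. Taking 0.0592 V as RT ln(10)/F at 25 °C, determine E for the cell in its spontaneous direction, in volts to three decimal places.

Hg₂²⁺/Hg is the cathode (higher E°), K⁺/K the anode: E°cell = +0.76 − (-2.90) = +3.66 V, n = 2.
Overall: Hg₂²⁺(aq) + 2 K(s) → 2 Hg(l) + 2 K⁺(aq)
Q = [K⁺]^2 / ([Hg₂²⁺]); log Q = -1.481.
E = E° − (0.0592/n) log Q = +3.66 − (0.0592/2)(-1.481) = +3.704 V.

+3.704 V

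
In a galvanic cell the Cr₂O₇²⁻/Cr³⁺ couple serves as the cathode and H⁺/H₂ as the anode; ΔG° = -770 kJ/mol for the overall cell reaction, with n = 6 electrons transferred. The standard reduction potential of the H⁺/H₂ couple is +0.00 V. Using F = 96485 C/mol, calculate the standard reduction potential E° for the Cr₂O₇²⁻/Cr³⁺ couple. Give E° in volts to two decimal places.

E°cell = −ΔG°/(nF) = −(-770×10³)/((6)(96485)) = +1.330 V.
Since Cr₂O₇²⁻/Cr³⁺ is the cathode and H⁺/H₂ the anode, E°cell = E°(Cr₂O₇²⁻/Cr³⁺) − E°(H⁺/H₂).
So E°(Cr₂O₇²⁻/Cr³⁺) = E°cell + E°(H⁺/H₂) = +1.330 + (+0.00) = +1.33 V.

+1.33 V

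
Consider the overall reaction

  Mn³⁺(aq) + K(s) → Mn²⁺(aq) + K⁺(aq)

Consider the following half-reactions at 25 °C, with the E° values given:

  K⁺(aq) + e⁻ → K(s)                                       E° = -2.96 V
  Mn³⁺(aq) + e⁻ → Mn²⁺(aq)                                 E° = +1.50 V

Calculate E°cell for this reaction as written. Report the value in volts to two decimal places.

The Mn³⁺/Mn²⁺ couple has the higher reduction potential, so it is the cathode; K⁺/K is oxidised at the anode.
E°cell = E°(cathode) − E°(anode) = (+1.50) − (-2.96) = +4.46 V.
Since E°cell > 0, the reaction is spontaneous under standard conditions.

+4.46 V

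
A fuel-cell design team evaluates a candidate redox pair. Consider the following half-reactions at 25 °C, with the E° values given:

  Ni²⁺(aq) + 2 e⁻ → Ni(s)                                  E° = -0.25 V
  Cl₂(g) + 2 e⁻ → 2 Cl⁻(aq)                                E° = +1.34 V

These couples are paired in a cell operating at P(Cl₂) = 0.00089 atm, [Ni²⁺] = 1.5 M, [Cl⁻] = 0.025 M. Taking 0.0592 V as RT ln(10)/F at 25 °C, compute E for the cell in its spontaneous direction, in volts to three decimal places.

+1.589 V

Cl₂/Cl⁻ is the cathode (higher E°), Ni²⁺/Ni the anode: E°cell = +1.34 − (-0.25) = +1.59 V, n = 2.
Overall: Cl₂(g) + Ni(s) → 2 Cl⁻(aq) + Ni²⁺(aq)
Q = [Cl⁻]^2·[Ni²⁺] / (P(Cl₂)); log Q = 0.023.
E = E° − (0.0592/n) log Q = +1.59 − (0.0592/2)(0.023) = +1.589 V.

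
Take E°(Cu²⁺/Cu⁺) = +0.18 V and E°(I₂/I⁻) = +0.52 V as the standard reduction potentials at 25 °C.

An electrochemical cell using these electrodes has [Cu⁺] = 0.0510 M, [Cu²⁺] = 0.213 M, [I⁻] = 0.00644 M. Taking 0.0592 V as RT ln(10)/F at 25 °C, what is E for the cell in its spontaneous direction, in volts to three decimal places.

I₂/I⁻ is the cathode (higher E°), Cu²⁺/Cu⁺ the anode: E°cell = +0.52 − (+0.18) = +0.34 V, n = 2.
Overall: I₂(s) + 2 Cu⁺(aq) → 2 I⁻(aq) + 2 Cu²⁺(aq)
Q = [I⁻]^2·[Cu²⁺]^2 / ([Cu⁺]^2); log Q = -3.141.
E = E° − (0.0592/n) log Q = +0.34 − (0.0592/2)(-3.141) = +0.433 V.

+0.433 V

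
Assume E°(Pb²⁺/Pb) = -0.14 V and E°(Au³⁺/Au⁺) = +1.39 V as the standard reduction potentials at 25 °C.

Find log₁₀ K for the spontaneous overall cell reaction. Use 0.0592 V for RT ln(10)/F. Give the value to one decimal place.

Cathode: Au³⁺/Au⁺; anode: Pb²⁺/Pb. E°cell = +1.53 V, n = 2.
log K = nE°cell / 0.0592 = (2)(+1.53) / 0.0592 = 51.7.

51.7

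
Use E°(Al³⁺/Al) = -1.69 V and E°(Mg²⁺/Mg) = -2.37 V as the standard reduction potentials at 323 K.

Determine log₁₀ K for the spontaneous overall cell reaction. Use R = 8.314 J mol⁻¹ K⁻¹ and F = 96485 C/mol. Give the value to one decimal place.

63.7

Cathode: Al³⁺/Al; anode: Mg²⁺/Mg. E°cell = (-1.69) − (-2.37) = +0.68 V, with n = 6.
ΔG° = −nFE° = −RT ln K, so ln K = nFE°/(RT) = (6)(96485)(+0.68) / ((8.314)(323)) = 146.591.
log₁₀ K = 146.591 / ln 10 = 63.7.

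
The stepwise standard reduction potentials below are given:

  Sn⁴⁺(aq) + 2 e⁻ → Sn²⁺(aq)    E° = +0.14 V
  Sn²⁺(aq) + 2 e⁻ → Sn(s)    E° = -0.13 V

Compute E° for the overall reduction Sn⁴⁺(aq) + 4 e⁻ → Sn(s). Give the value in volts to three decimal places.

Adding the free-energy changes (−nFE°) of the two steps gives −n₃FE°₃ = −n₁FE°₁ − n₂FE°₂.
E°₃ = (2×+0.14 + 2×-0.13) / 4 = (+0.020) / 4 = +0.005 V.

+0.005 V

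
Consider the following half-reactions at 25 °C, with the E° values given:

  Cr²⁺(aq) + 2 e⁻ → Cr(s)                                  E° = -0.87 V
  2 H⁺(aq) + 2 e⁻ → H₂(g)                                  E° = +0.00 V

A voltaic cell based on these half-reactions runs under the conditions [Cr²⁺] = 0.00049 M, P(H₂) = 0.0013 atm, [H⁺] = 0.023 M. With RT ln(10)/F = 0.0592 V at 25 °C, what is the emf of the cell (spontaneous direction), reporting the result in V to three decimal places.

+0.956 V

H⁺/H₂ is the cathode (higher E°), Cr²⁺/Cr the anode: E°cell = +0.00 − (-0.87) = +0.87 V, n = 2.
Overall: 2 H⁺(aq) + Cr(s) → H₂(g) + Cr²⁺(aq)
Q = P(H₂)·[Cr²⁺] / ([H⁺]^2); log Q = -2.919.
E = E° − (0.0592/n) log Q = +0.87 − (0.0592/2)(-2.919) = +0.956 V.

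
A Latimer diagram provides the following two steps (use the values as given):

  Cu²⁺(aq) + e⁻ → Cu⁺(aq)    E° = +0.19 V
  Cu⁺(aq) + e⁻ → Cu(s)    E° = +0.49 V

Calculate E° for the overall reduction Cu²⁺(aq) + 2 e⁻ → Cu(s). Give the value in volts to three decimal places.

Since ΔG° = −nFE° is additive over sequential reductions, n₃E°₃ = n₁E°₁ + n₂E°₂.
E°₃ = (1×+0.19 + 1×+0.49) / 2 = (+0.680) / 2 = +0.340 V.

+0.340 V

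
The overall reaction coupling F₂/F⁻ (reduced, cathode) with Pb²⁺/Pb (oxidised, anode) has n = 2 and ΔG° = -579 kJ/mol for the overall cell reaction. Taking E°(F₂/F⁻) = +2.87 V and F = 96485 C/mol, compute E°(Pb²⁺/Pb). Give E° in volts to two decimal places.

E°cell = −ΔG°/(nF) = −(-579×10³)/((2)(96485)) = +3.000 V.
Since F₂/F⁻ is the cathode and Pb²⁺/Pb the anode, E°cell = E°(F₂/F⁻) − E°(Pb²⁺/Pb).
So E°(Pb²⁺/Pb) = E°(F₂/F⁻) − E°cell = (+2.87) − (+3.000) = -0.13 V.

-0.13 V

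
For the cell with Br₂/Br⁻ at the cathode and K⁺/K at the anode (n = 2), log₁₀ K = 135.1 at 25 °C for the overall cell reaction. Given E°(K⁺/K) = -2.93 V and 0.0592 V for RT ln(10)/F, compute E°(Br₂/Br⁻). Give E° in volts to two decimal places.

E°cell = (0.0592/n)·log K = (0.0592/2)(135.1) = +3.999 V.
Since Br₂/Br⁻ is the cathode and K⁺/K the anode, E°cell = E°(Br₂/Br⁻) − E°(K⁺/K).
So E°(Br₂/Br⁻) = E°cell + E°(K⁺/K) = +3.999 + (-2.93) = +1.07 V.

+1.07 V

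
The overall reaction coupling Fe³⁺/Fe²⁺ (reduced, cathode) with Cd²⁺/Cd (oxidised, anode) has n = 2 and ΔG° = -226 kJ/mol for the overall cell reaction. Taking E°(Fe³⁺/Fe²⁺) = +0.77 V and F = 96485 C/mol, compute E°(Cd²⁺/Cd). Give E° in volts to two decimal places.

-0.40 V

E°cell = −ΔG°/(nF) = −(-226×10³)/((2)(96485)) = +1.171 V.
Since Fe³⁺/Fe²⁺ is the cathode and Cd²⁺/Cd the anode, E°cell = E°(Fe³⁺/Fe²⁺) − E°(Cd²⁺/Cd).
So E°(Cd²⁺/Cd) = E°(Fe³⁺/Fe²⁺) − E°cell = (+0.77) − (+1.171) = -0.40 V.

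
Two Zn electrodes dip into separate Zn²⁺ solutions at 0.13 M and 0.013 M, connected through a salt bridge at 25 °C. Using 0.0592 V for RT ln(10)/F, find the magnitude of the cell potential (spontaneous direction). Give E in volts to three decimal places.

For a concentration cell E°cell = 0. The 0.13 M side is the cathode (reduction is favoured where [Zn²⁺] is higher).
With n = 2, E = −(0.0592/2) log([Zn²⁺]ₐₙ/[Zn²⁺]꜀ₐₜ) = −(0.0592/2) log(0.013/0.13) = −(0.0592/2)(-1.000) = +0.030 V.

+0.030 V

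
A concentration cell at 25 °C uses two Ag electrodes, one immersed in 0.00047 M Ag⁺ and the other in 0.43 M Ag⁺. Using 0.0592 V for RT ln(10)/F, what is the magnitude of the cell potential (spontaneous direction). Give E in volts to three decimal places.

+0.175 V

For a concentration cell E°cell = 0. The 0.43 M side is the cathode (reduction is favoured where [Ag⁺] is higher).
With n = 1, E = −(0.0592/1) log([Ag⁺]ₐₙ/[Ag⁺]꜀ₐₜ) = −(0.0592/1) log(0.00047/0.43) = −(0.0592/1)(-2.961) = +0.175 V.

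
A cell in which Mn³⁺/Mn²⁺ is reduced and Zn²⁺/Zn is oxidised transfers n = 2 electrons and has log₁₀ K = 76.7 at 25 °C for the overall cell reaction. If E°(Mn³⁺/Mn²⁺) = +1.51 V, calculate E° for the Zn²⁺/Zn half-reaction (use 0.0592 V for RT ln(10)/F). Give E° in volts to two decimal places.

-0.76 V

E°cell = (0.0592/n)·log K = (0.0592/2)(76.7) = +2.270 V.
Since Mn³⁺/Mn²⁺ is the cathode and Zn²⁺/Zn the anode, E°cell = E°(Mn³⁺/Mn²⁺) − E°(Zn²⁺/Zn).
So E°(Zn²⁺/Zn) = E°(Mn³⁺/Mn²⁺) − E°cell = (+1.51) − (+2.270) = -0.76 V.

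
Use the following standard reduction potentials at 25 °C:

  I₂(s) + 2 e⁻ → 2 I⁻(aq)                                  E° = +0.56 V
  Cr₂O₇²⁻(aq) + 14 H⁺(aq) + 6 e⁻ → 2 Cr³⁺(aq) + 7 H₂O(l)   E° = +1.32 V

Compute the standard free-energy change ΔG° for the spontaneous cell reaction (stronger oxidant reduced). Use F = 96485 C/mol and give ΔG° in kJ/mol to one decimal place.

Cr₂O₇²⁻/Cr³⁺ (E° = +1.32 V) is the cathode; I₂/I⁻ (E° = +0.56 V) is the anode, so E°cell = +0.76 V.
Balancing electrons gives n = 6 (lcm of 6 and 2).
ΔG° = −nFE° = −(6)(96485)(+0.76) = -439,972 J = -440.0 kJ/mol.

-440.0 kJ/mol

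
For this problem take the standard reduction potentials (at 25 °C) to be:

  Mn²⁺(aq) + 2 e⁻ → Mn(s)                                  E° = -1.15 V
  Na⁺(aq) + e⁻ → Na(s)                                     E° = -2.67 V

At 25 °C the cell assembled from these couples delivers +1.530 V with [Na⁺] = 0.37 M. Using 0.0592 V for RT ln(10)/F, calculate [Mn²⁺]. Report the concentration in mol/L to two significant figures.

0.30 M

Mn²⁺/Mn is the cathode, Na⁺/Na the anode: E°cell = +1.52 V, n = 2.
Overall reaction: Mn²⁺(aq) + 2 Na(s) → Mn(s) + 2 Na⁺(aq); Q = [Na⁺]^2/[Mn²⁺]^1.
From E = E° − (0.0592/n) log Q: log Q = (E° − E)·n/0.0592 = (+1.52 − (+1.530))·2/0.0592 = -0.3378.
So 1·log[Mn²⁺] = 2·log(0.37) − log Q = -0.8636 − (-0.3378) = -0.5258; [Mn²⁺] = 10^(-0.5258) ≈ 0.30 M.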